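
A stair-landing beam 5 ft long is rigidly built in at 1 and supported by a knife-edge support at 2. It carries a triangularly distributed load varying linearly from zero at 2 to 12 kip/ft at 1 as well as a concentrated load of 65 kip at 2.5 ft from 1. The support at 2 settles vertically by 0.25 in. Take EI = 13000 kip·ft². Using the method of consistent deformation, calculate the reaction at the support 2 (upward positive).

R_2 = 19.81 kip

Choose R_2 as the redundant. The primary structure is the cantilever fixed at 1.
Deflection at 2 on the released cantilever, summing each load's contribution:
  triangular load, peak 12 at the fixed end: w₀L⁴/(30EI) = 250/EI
  point load 65 at a = 2.5: Pa²(3L − a)/(6EI) = 846.4/EI
  δ_0 = 1096/EI
Tip deflection under a unit load at 2: L³/(3EI) = 41.67/EI.
With EI = 13000 kip·ft²: δ_0 = 0.084335 ft and δ_{22} = 0.003205 ft/kip.
Compatibility — the beam at 2 must follow the support down by 0.02083 ft: δ_0 − R_2·δ_{22} = 0.02083, so R_2 = (0.084335 − 0.02083)/0.003205 = 19.81 kip.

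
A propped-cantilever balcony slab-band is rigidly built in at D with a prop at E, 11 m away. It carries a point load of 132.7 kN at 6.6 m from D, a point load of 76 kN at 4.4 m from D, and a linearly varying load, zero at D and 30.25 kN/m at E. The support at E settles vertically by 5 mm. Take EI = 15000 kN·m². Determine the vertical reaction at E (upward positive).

R_E = 164.5 kN

Release the roller at E. Primary structure: cantilever fixed at D.
Deflection at E on the released cantilever, summing each load's contribution:
  point load 132.7 at a = 6.6: Pa²(3L − a)/(6EI) = 25434/EI
  point load 76 at a = 4.4: Pa²(3L − a)/(6EI) = 7013/EI
  triangular load, peak 30.25 at the free end: 11w₀L⁴/(120EI) = 40598/EI
  δ_0 = 73046/EI
Flexibility coefficient — unit upward force at E: δ_{EE} = L³/(3EI) = 443.7/EI.
With EI = 15000 kN·m²: δ_0 = 4.8697 m and δ_{EE} = 0.029578 m/kN.
Compatibility — the beam at E must follow the support down by 0.005 m: δ_0 − R_E·δ_{EE} = 0.005, so R_E = (4.8697 − 0.005)/0.029578 = 164.5 kN.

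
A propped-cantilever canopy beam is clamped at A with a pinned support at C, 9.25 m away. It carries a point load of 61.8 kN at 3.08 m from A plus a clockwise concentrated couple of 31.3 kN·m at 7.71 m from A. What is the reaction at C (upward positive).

Take the reaction at C as the redundant and release it; the primary structure is a cantilever fixed at A.
Primary-structure tip deflection at C by superposition:
  point load 61.8 at a = 3.08: Pa²(3L − a)/(6EI) = 2411/EI
  clockwise couple 31.3 at a = 7.71: M₀a(2L − a)/(2EI) = 1302/EI
  δ_0 = 3712/EI
Flexibility coefficient — unit upward force at C: δ_{CC} = L³/(3EI) = 263.8/EI.
Compatibility at C: δ_0 − R_C·δ_{CC} = 0, so R_C = 3712/263.8 = 14.07 kN.

R_C = 14.07 kN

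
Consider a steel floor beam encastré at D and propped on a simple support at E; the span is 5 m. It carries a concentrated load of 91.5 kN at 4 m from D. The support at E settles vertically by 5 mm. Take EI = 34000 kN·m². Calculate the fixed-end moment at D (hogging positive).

M_D = 64.32 kN·m

Choose R_E as the redundant. The primary structure is the cantilever fixed at D.
Primary-structure tip deflection at E by superposition:
  point load 91.5 at a = 4: Pa²(3L − a)/(6EI) = 2684/EI
Tip deflection under a unit load at E: L³/(3EI) = 41.67/EI.
With EI = 34000 kN·m²: δ_0 = 0.078941 m and δ_{EE} = 0.001225 m/kN.
Compatibility — the beam at E must follow the support down by 0.005 m: δ_0 − R_E·δ_{EE} = 0.005, so R_E = (0.078941 − 0.005)/0.001225 = 60.34 kN.
Moment equilibrium about D: M_D = Σ(load moments about D) − R_E·L = 366 − 60.34×5 = 64.32 kN·m.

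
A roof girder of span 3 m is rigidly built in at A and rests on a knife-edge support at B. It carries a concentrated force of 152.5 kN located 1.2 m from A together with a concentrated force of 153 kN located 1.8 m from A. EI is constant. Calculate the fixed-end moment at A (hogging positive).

M_A = 165 kN·m

Choose R_B as the redundant. The primary structure is the cantilever fixed at A.
Downward deflection at the released point B due to the loads:
  point load 152.5 at a = 1.2: Pa²(3L − a)/(6EI) = 285.5/EI
  point load 153 at a = 1.8: Pa²(3L − a)/(6EI) = 594.9/EI
  δ_0 = 880.3/EI
Flexibility coefficient — unit upward force at B: δ_{BB} = L³/(3EI) = 9/EI.
The prop prevents deflection at B: R_B = δ_0/δ_{BB} = 880.3/9 = 97.82 kN.
Moment equilibrium about A: M_A = Σ(load moments about A) − R_B·L = 458.4 − 97.82×3 = 165 kN·m.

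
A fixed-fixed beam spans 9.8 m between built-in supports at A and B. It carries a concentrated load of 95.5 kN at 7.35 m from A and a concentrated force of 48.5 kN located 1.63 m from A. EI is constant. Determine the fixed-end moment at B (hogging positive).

M_B = 142.6 kN·m

Release both end moments; the primary structure is a simply-supported span AB with redundants M_A and M_B.
Simple-span end rotations at A and B under the given loads:
  at A: point load 95.5 at a = 7.35: Pab(L + b)/(6LEI) = 358.3/EI
  at B: point load 95.5 at a = 7.35: Pab(L + a)/(6LEI) = 501.6/EI
  at A: point load 48.5 at a = 1.63: Pab(L + b)/(6LEI) = 197.4/EI
  at B: point load 48.5 at a = 1.63: Pab(L + a)/(6LEI) = 125.6/EI
  θ_A0 = 555.7/EI,  θ_B0 = 627.1/EI
Flexibility coefficients: a unit moment at one end gives L/(3EI) there and L/(6EI) at the far end, so f₁₁ = f₂₂ = 3.267/EI and f₁₂ = f₂₁ = 1.633/EI.
Compatibility — zero rotation at each built-in end:
  3.267 M_A + 1.633 M_B = 555.7
  1.633 M_A + 3.267 M_B = 627.1
Solving the pair gives M_A = 98.81 kN·m and M_B = 142.6 kN·m (hogging).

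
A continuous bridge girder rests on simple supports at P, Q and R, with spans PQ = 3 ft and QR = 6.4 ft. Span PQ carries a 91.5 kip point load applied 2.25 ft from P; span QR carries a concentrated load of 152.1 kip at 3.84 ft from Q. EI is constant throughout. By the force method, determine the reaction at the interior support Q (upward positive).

Insert a hinge at Q; M_Q is the redundant, and each span becomes simply supported.
Rotations at Q on the released spans (each span's end-slope, ×1/EI):
  span PQ: point load 91.5 at a = 2.25: Pab(L + a)/(6LEI) = 45.04/EI
  span QR: point load 152.1 at a = 3.84: Pab(L + b)/(6LEI) = 348.9/EI
  relative rotation θ_0 = (45.04 + 348.9)/EI = 393.9/EI
A unit hogging moment at Q produces rotation L₁/(3EI) + L₂/(3EI) = 3.133/EI.
Slope continuity at Q: θ_0 = M_Q·3.133/EI, so M_Q = 393.9/3.133 = 125.7 kip·ft (hogging).
Span PQ, ΣM about P with M_Q applied at Q: R_Q^{PQ}·3 = 205.9 + 125.7, so R_Q^{PQ} = 110.5 kip and R_P = 91.5 − 110.5 = -19.03 kip.
Span QR, ΣM about R: R_Q^{QR}·6.4 = 389.4 + 125.7, so R_Q^{QR} = 80.48 kip and R_R = 152.1 − 80.48 = 71.62 kip.
R_Q = 110.5 + 80.48 = 191 kip.

R_Q = 191 kip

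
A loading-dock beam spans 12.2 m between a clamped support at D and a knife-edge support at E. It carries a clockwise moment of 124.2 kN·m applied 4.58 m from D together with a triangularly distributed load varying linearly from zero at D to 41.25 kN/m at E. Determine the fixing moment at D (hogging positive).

Choose R_E as the redundant. The primary structure is the cantilever fixed at D.
Primary-structure tip deflection at E by superposition:
  clockwise couple 124.2 at a = 4.58: M₀a(2L − a)/(2EI) = 5637/EI
  triangular load, peak 41.25 at the free end: 11w₀L⁴/(120EI) = 83767/EI
  δ_0 = 89405/EI
Tip deflection under a unit load at E: L³/(3EI) = 605.3/EI.
Compatibility at E: δ_0 − R_E·δ_{EE} = 0, so R_E = 89405/605.3 = 147.7 kN.
Moment equilibrium about D: M_D = Σ(load moments about D) − R_E·L = 2171 − 147.7×12.2 = 368.7 kN·m.

M_D = 368.7 kN·m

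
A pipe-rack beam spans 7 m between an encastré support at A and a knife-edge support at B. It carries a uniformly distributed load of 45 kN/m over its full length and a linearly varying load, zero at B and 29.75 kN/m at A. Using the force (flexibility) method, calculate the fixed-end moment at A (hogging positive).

Remove the prop at B; the released (primary) structure is a cantilever built in at A.
Deflection at B on the released cantilever, summing each load's contribution:
  UDL 45: wL⁴/(8EI) = 13506/EI
  triangular load, peak 29.75 at the fixed end: w₀L⁴/(30EI) = 2381/EI
  δ_0 = 15887/EI
Flexibility coefficient — unit upward force at B: δ_{BB} = L³/(3EI) = 114.3/EI.
Compatibility at B: δ_0 − R_B·δ_{BB} = 0, so R_B = 15887/114.3 = 138.9 kN.
Moment equilibrium about A: M_A = Σ(load moments about A) − R_B·L = 1345 − 138.9×7 = 372.8 kN·m.

M_A = 372.8 kN·m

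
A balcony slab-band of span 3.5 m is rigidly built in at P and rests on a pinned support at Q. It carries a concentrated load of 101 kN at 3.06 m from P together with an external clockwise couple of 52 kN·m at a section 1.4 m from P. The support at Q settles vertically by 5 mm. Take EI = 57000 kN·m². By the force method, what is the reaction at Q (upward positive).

R_Q = 76.38 kN

Choose R_Q as the redundant. The primary structure is the cantilever fixed at P.
Downward deflection at the released point Q due to the loads:
  point load 101 at a = 3.06: Pa²(3L − a)/(6EI) = 1173/EI
  clockwise couple 52 at a = 1.4: M₀a(2L − a)/(2EI) = 203.8/EI
  δ_0 = 1377/EI
Flexibility coefficient — unit upward force at Q: δ_{QQ} = L³/(3EI) = 14.29/EI.
With EI = 57000 kN·m²: δ_0 = 0.02415 m and δ_{QQ} = 0.000251 m/kN.
Compatibility — the beam at Q must follow the support down by 0.005 m: δ_0 − R_Q·δ_{QQ} = 0.005, so R_Q = (0.02415 − 0.005)/0.000251 = 76.38 kN.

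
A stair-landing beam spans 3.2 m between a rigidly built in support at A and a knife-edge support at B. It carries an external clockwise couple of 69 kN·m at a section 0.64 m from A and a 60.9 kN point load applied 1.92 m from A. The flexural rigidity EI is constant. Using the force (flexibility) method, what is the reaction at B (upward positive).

Remove the prop at B; the released (primary) structure is a cantilever built in at A.
Primary-structure tip deflection at B by superposition:
  clockwise couple 69 at a = 0.64: M₀a(2L − a)/(2EI) = 127.2/EI
  point load 60.9 at a = 1.92: Pa²(3L − a)/(6EI) = 287.4/EI
  δ_0 = 414.5/EI
Tip deflection under a unit load at B: L³/(3EI) = 10.92/EI.
The prop prevents deflection at B: R_B = δ_0/δ_{BB} = 414.5/10.92 = 37.95 kN.

R_B = 37.95 kN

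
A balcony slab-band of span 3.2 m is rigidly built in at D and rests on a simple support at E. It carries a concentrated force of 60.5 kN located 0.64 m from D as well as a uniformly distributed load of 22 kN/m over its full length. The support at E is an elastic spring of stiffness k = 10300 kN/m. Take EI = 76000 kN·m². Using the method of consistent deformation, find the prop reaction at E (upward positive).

R_E = 17.78 kN

Remove the prop at E; the released (primary) structure is a cantilever built in at D.
Primary-structure tip deflection at E by superposition:
  point load 60.5 at a = 0.64: Pa²(3L − a)/(6EI) = 37.01/EI
  UDL 22: wL⁴/(8EI) = 288.4/EI
  δ_0 = 325.4/EI
Flexibility coefficient — unit upward force at E: δ_{EE} = L³/(3EI) = 10.92/EI.
With EI = 76000 kN·m²: δ_0 = 0.004281 m and δ_{EE} = 0.000144 m/kN.
Compatibility — the spring shortens by R_E/k under the reaction it provides: δ_0 − R_E·δ_{EE} = R_E/k. With 1/k = 0.000097 m/kN, R_E = δ_0 / (δ_{EE} + 1/k) = 0.004281 / (0.000144 + 0.000097) = 17.78 kN.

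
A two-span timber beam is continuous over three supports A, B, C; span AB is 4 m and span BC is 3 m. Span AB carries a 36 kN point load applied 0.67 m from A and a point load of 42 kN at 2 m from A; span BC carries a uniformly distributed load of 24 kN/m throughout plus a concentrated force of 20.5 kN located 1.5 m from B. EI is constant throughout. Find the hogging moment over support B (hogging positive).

M_B = 41.21 kN·m

Insert a hinge at B; M_B is the redundant, and each span becomes simply supported.
Rotations at B on the released spans (each span's end-slope, ×1/EI):
  span AB: point load 36 at a = 0.67: Pab(L + a)/(6LEI) = 15.63/EI
  span AB: point load 42 at a = 2: Pab(L + a)/(6LEI) = 42/EI
  span BC: UDL 24: wL³/(24EI) = 27/EI
  span BC: point load 20.5 at a = 1.5: Pab(L + b)/(6LEI) = 11.53/EI
  relative rotation θ_0 = (57.63 + 38.53)/EI = 96.16/EI
A unit hogging moment at B produces rotation L₁/(3EI) + L₂/(3EI) = 2.333/EI.
Slope continuity at B: θ_0 = M_B·2.333/EI, so M_B = 96.16/2.333 = 41.21 kN·m (hogging).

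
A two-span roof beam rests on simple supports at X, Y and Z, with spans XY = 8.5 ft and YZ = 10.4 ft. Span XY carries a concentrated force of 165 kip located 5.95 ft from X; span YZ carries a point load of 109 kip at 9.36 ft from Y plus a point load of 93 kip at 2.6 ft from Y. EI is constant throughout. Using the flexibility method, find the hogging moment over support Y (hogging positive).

Insert a hinge at Y; M_Y is the redundant, and each span becomes simply supported.
Rotations at Y on the released spans (each span's end-slope, ×1/EI):
  span XY: point load 165 at a = 5.95: Pab(L + a)/(6LEI) = 709.3/EI
  span YZ: point load 109 at a = 9.36: Pab(L + b)/(6LEI) = 194.5/EI
  span YZ: point load 93 at a = 2.6: Pab(L + b)/(6LEI) = 550.1/EI
  relative rotation θ_0 = (709.3 + 744.6)/EI = 1454/EI
A unit hogging moment at Y produces rotation L₁/(3EI) + L₂/(3EI) = 6.3/EI.
Compatibility: M_Y·(L₁+L₂)/(3EI) = θ_0, giving M_Y = 230.8 kip·ft (hogging).

M_Y = 230.8 kip·ft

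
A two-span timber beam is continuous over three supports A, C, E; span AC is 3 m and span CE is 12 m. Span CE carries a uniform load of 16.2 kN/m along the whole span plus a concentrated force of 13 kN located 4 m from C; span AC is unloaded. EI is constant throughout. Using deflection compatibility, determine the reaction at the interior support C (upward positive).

R_C = 212.7 kN

Take M_C as the redundant. Released structure: two simple spans AC and CE with a hinge at C.
Discontinuity in slope at C on the released structure — sum the simple-span end rotations:
  span CE: UDL 16.2: wL³/(24EI) = 1166/EI
  span CE: point load 13 at a = 4: Pab(L + b)/(6LEI) = 115.6/EI
  relative rotation θ_0 = (0 + 1282)/EI = 1282/EI
A unit hogging moment at C produces rotation L₁/(3EI) + L₂/(3EI) = 5/EI.
Slope continuity at C: θ_0 = M_C·5/EI, so M_C = 1282/5 = 256.4 kN·m (hogging).
Span AC, ΣM about A with M_C applied at C: R_C^{AC}·3 = 0 + 256.4, so R_C^{AC} = 85.46 kN and R_A = 0 − 85.46 = -85.46 kN.
Span CE, ΣM about E: R_C^{CE}·12 = 1270 + 256.4, so R_C^{CE} = 127.2 kN and R_E = 207.4 − 127.2 = 80.17 kN.
R_C = 85.46 + 127.2 = 212.7 kN.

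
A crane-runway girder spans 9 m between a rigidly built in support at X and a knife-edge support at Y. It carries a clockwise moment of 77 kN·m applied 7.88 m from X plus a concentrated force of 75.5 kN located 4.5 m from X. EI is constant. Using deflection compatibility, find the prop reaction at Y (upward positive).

R_Y = 36.23 kN

Choose R_Y as the redundant. The primary structure is the cantilever fixed at X.
Primary-structure tip deflection at Y by superposition:
  clockwise couple 77 at a = 7.88: M₀a(2L − a)/(2EI) = 3070/EI
  point load 75.5 at a = 4.5: Pa²(3L − a)/(6EI) = 5733/EI
  δ_0 = 8803/EI
Flexibility coefficient — unit upward force at Y: δ_{YY} = L³/(3EI) = 243/EI.
Compatibility at Y: δ_0 − R_Y·δ_{YY} = 0, so R_Y = 8803/243 = 36.23 kN.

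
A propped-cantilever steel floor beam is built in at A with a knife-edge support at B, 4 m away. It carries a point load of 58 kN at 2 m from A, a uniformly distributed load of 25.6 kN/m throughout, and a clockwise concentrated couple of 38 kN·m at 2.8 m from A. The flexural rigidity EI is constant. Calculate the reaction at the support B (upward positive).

Choose R_B as the redundant. The primary structure is the cantilever fixed at A.
Downward deflection at the released point B due to the loads:
  point load 58 at a = 2: Pa²(3L − a)/(6EI) = 386.7/EI
  UDL 25.6: wL⁴/(8EI) = 819.2/EI
  clockwise couple 38 at a = 2.8: M₀a(2L − a)/(2EI) = 276.6/EI
  δ_0 = 1483/EI
Flexibility coefficient — unit upward force at B: δ_{BB} = L³/(3EI) = 21.33/EI.
Compatibility at B: δ_0 − R_B·δ_{BB} = 0, so R_B = 1483/21.33 = 69.49 kN.

R_B = 69.49 kN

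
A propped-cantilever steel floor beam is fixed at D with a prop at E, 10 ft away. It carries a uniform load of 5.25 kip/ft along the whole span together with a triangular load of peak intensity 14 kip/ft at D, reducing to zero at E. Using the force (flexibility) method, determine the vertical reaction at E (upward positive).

Choose R_E as the redundant. The primary structure is the cantilever fixed at D.
Free-end deflection of the primary structure under the applied loading (downward +):
  UDL 5.25: wL⁴/(8EI) = 6562/EI
  triangular load, peak 14 at the fixed end: w₀L⁴/(30EI) = 4667/EI
  δ_0 = 11229/EI
Tip deflection under a unit load at E: L³/(3EI) = 333.3/EI.
The prop prevents deflection at E: R_E = δ_0/δ_{EE} = 11229/333.3 = 33.69 kip.

R_E = 33.69 kip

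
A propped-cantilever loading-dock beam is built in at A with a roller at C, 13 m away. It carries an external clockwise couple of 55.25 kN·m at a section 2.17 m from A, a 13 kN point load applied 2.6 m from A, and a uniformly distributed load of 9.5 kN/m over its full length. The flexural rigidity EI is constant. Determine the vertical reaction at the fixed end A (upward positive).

R_A = 87.51 kN

Remove the prop at C; the released (primary) structure is a cantilever built in at A.
Primary-structure tip deflection at C by superposition:
  clockwise couple 55.25 at a = 2.17: M₀a(2L − a)/(2EI) = 1429/EI
  point load 13 at a = 2.6: Pa²(3L − a)/(6EI) = 533.1/EI
  UDL 9.5: wL⁴/(8EI) = 33916/EI
  δ_0 = 35878/EI
Tip deflection under a unit load at C: L³/(3EI) = 732.3/EI.
Compatibility at C: δ_0 − R_C·δ_{CC} = 0, so R_C = 35878/732.3 = 48.99 kN.
Vertical equilibrium: R_A = ΣP − R_C = 136.5 − 48.99 = 87.51 kN.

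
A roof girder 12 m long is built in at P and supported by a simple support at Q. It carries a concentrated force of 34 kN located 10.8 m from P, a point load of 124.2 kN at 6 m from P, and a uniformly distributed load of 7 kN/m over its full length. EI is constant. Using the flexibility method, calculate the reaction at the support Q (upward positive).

R_Q = 99.23 kN

Choose R_Q as the redundant. The primary structure is the cantilever fixed at P.
Deflection at Q on the released cantilever, summing each load's contribution:
  point load 34 at a = 10.8: Pa²(3L − a)/(6EI) = 16656/EI
  point load 124.2 at a = 6: Pa²(3L − a)/(6EI) = 22356/EI
  UDL 7: wL⁴/(8EI) = 18144/EI
  δ_0 = 57156/EI
Tip deflection under a unit load at Q: L³/(3EI) = 576/EI.
Compatibility at Q: δ_0 − R_Q·δ_{QQ} = 0, so R_Q = 57156/576 = 99.23 kN.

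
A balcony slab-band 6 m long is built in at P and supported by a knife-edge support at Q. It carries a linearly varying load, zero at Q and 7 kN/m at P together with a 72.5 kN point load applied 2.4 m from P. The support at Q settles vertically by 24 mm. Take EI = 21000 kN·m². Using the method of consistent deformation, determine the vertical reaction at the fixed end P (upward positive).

R_P = 81.22 kN

Choose R_Q as the redundant. The primary structure is the cantilever fixed at P.
Free-end deflection of the primary structure under the applied loading (downward +):
  triangular load, peak 7 at the fixed end: w₀L⁴/(30EI) = 302.4/EI
  point load 72.5 at a = 2.4: Pa²(3L − a)/(6EI) = 1086/EI
  δ_0 = 1388/EI
Tip deflection under a unit load at Q: L³/(3EI) = 72/EI.
With EI = 21000 kN·m²: δ_0 = 0.066103 m and δ_{QQ} = 0.003429 m/kN.
Compatibility — the beam at Q must follow the support down by 0.024 m: δ_0 − R_Q·δ_{QQ} = 0.024, so R_Q = (0.066103 − 0.024)/0.003429 = 12.28 kN.
Vertical equilibrium: R_P = ΣP − R_Q = 93.5 − 12.28 = 81.22 kN.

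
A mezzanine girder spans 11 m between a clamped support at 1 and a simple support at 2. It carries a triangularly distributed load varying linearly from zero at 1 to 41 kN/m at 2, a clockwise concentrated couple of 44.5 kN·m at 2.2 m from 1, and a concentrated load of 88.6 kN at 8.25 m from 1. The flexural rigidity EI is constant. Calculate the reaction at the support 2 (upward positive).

R_2 = 182.3 kN

Remove the prop at 2; the released (primary) structure is a cantilever built in at 1.
Free-end deflection of the primary structure under the applied loading (downward +):
  triangular load, peak 41 at the free end: 11w₀L⁴/(120EI) = 55026/EI
  clockwise couple 44.5 at a = 2.2: M₀a(2L − a)/(2EI) = 969.2/EI
  point load 88.6 at a = 8.25: Pa²(3L − a)/(6EI) = 24875/EI
  δ_0 = 80870/EI
Flexibility coefficient — unit upward force at 2: δ_{22} = L³/(3EI) = 443.7/EI.
Compatibility at 2: δ_0 − R_2·δ_{22} = 0, so R_2 = 80870/443.7 = 182.3 kN.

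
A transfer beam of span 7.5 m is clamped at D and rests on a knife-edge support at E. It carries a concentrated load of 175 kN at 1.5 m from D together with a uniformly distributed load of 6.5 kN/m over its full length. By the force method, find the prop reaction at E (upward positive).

R_E = 28.08 kN

Remove the prop at E; the released (primary) structure is a cantilever built in at D.
Primary-structure tip deflection at E by superposition:
  point load 175 at a = 1.5: Pa²(3L − a)/(6EI) = 1378/EI
  UDL 6.5: wL⁴/(8EI) = 2571/EI
  δ_0 = 3949/EI
Tip deflection under a unit load at E: L³/(3EI) = 140.6/EI.
Compatibility at E: δ_0 − R_E·δ_{EE} = 0, so R_E = 3949/140.6 = 28.08 kN.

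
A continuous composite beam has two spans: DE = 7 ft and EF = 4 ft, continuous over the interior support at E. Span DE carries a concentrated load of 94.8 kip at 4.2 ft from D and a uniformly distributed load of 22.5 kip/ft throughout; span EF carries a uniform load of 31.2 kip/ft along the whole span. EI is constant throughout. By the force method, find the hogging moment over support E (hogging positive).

Release continuity at E by inserting a hinge; the redundant is the internal moment M_E. The primary structure is two simply-supported spans DE and EF.
Discontinuity in slope at E on the released structure — sum the simple-span end rotations:
  span DE: point load 94.8 at a = 4.2: Pab(L + a)/(6LEI) = 297.3/EI
  span DE: UDL 22.5: wL³/(24EI) = 321.6/EI
  span EF: UDL 31.2: wL³/(24EI) = 83.2/EI
  relative rotation θ_0 = (618.9 + 83.2)/EI = 702.1/EI
A unit hogging moment at E produces rotation L₁/(3EI) + L₂/(3EI) = 3.667/EI.
Compatibility: M_E·(L₁+L₂)/(3EI) = θ_0, giving M_E = 191.5 kip·ft (hogging).

M_E = 191.5 kip·ft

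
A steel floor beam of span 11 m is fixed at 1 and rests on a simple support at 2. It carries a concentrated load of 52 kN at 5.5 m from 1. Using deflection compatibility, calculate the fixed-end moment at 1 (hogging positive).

Choose R_2 as the redundant. The primary structure is the cantilever fixed at 1.
Downward deflection at the released point 2 due to the loads:
  point load 52 at a = 5.5: Pa²(3L − a)/(6EI) = 7210/EI
Tip deflection under a unit load at 2: L³/(3EI) = 443.7/EI.
The prop prevents deflection at 2: R_2 = δ_0/δ_{22} = 7210/443.7 = 16.25 kN.
Moment equilibrium about 1: M_1 = Σ(load moments about 1) − R_2·L = 286 − 16.25×11 = 107.2 kN·m.

M_1 = 107.2 kN·m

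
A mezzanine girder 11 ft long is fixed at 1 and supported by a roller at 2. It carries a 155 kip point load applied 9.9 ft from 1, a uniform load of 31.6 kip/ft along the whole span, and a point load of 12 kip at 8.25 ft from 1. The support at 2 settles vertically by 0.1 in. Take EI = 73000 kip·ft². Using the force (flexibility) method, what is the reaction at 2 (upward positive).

Release the roller at 2. Primary structure: cantilever fixed at 1.
Downward deflection at the released point 2 due to the loads:
  point load 155 at a = 9.9: Pa²(3L − a)/(6EI) = 58487/EI
  UDL 31.6: wL⁴/(8EI) = 57832/EI
  point load 12 at a = 8.25: Pa²(3L − a)/(6EI) = 3369/EI
  δ_0 = 119689/EI
Flexibility coefficient — unit upward force at 2: δ_{22} = L³/(3EI) = 443.7/EI.
With EI = 73000 kip·ft²: δ_0 = 1.6396 ft and δ_{22} = 0.006078 ft/kip.
Compatibility — the beam at 2 must follow the support down by 0.008333 ft: δ_0 − R_2·δ_{22} = 0.008333, so R_2 = (1.6396 − 0.008333)/0.006078 = 268.4 kip.

R_2 = 268.4 kip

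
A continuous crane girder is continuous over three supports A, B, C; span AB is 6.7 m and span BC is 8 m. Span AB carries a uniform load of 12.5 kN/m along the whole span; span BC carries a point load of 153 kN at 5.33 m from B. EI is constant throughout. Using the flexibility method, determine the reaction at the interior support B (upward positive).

R_B = 128.8 kN

Release continuity at B by inserting a hinge; the redundant is the internal moment M_B. The primary structure is two simply-supported spans AB and BC.
Discontinuity in slope at B on the released structure — sum the simple-span end rotations:
  span AB: UDL 12.5: wL³/(24EI) = 156.6/EI
  span BC: point load 153 at a = 5.33: Pab(L + b)/(6LEI) = 484/EI
  relative rotation θ_0 = (156.6 + 484)/EI = 640.7/EI
A unit hogging moment at B produces rotation L₁/(3EI) + L₂/(3EI) = 4.9/EI.
Compatibility: M_B·(L₁+L₂)/(3EI) = θ_0, giving M_B = 130.7 kN·m (hogging).
Span AB, ΣM about A with M_B applied at B: R_B^{AB}·6.7 = 280.6 + 130.7, so R_B^{AB} = 61.39 kN and R_A = 83.75 − 61.39 = 22.36 kN.
Span BC, ΣM about C: R_B^{BC}·8 = 408.5 + 130.7, so R_B^{BC} = 67.41 kN and R_C = 153 − 67.41 = 85.59 kN.
R_B = 61.39 + 67.41 = 128.8 kN.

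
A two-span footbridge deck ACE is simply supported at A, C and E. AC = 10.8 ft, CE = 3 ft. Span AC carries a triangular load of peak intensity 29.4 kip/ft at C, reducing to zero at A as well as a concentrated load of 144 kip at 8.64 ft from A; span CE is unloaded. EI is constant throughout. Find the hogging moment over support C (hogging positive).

Release continuity at C by inserting a hinge; the redundant is the internal moment M_C. The primary structure is two simply-supported spans AC and CE.
Rotations at C on the released spans (each span's end-slope, ×1/EI):
  span AC: triangular load, peak 29.4: w₀L³/(45EI) = 823/EI
  span AC: point load 144 at a = 8.64: Pab(L + a)/(6LEI) = 806.2/EI
  relative rotation θ_0 = (1629 + 0)/EI = 1629/EI
A unit hogging moment at C produces rotation L₁/(3EI) + L₂/(3EI) = 4.6/EI.
Compatibility: M_C·(L₁+L₂)/(3EI) = θ_0, giving M_C = 354.2 kip·ft (hogging).

M_C = 354.2 kip·ft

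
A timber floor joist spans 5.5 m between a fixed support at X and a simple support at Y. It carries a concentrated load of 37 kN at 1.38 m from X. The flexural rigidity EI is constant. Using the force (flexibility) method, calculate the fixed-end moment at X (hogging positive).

M_X = 33.45 kN·m

Choose R_Y as the redundant. The primary structure is the cantilever fixed at X.
Downward deflection at the released point Y due to the loads:
  point load 37 at a = 1.38: Pa²(3L − a)/(6EI) = 177.6/EI
Tip deflection under a unit load at Y: L³/(3EI) = 55.46/EI.
The prop prevents deflection at Y: R_Y = δ_0/δ_{YY} = 177.6/55.46 = 3.202 kN.
Moment equilibrium about X: M_X = Σ(load moments about X) − R_Y·L = 51.06 − 3.202×5.5 = 33.45 kN·m.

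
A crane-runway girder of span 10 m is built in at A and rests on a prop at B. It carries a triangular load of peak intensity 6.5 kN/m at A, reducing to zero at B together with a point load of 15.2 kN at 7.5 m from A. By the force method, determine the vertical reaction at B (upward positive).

Take the reaction at B as the redundant and release it; the primary structure is a cantilever fixed at A.
Free-end deflection of the primary structure under the applied loading (downward +):
  triangular load, peak 6.5 at the fixed end: w₀L⁴/(30EI) = 2167/EI
  point load 15.2 at a = 7.5: Pa²(3L − a)/(6EI) = 3206/EI
  δ_0 = 5373/EI
Tip deflection under a unit load at B: L³/(3EI) = 333.3/EI.
Compatibility at B: δ_0 − R_B·δ_{BB} = 0, so R_B = 5373/333.3 = 16.12 kN.

R_B = 16.12 kN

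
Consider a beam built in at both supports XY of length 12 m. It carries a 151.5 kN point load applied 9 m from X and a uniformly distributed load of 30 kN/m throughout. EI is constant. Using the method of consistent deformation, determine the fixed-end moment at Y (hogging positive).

M_Y = 615.7 kN·m

Release both end moments; the primary structure is a simply-supported span XY with redundants M_X and M_Y.
Simple-span end rotations at X and Y under the given loads:
  at X: point load 151.5 at a = 9: Pab(L + b)/(6LEI) = 852.2/EI
  at Y: point load 151.5 at a = 9: Pab(L + a)/(6LEI) = 1193/EI
  at X: UDL 30: wL³/(24EI) = 2160/EI
  at Y: UDL 30: wL³/(24EI) = 2160/EI
  θ_X0 = 3012/EI,  θ_Y0 = 3353/EI
Flexibility coefficients: a unit moment at one end gives L/(3EI) there and L/(6EI) at the far end, so f₁₁ = f₂₂ = 4/EI and f₁₂ = f₂₁ = 2/EI.
Compatibility — zero rotation at each built-in end:
  4 M_X + 2 M_Y = 3012
  2 M_X + 4 M_Y = 3353
Solving the pair gives M_X = 445.2 kN·m and M_Y = 615.7 kN·m (hogging).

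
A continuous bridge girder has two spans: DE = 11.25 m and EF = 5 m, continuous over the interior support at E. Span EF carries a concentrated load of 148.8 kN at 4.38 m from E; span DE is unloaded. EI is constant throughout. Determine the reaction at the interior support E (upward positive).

Take M_E as the redundant. Released structure: two simple spans DE and EF with a hinge at E.
Rotations at E on the released spans (each span's end-slope, ×1/EI):
  span EF: point load 148.8 at a = 4.38: Pab(L + b)/(6LEI) = 75.7/EI
  relative rotation θ_0 = (0 + 75.7)/EI = 75.7/EI
A unit hogging moment at E produces rotation L₁/(3EI) + L₂/(3EI) = 5.417/EI.
Slope continuity at E: θ_0 = M_E·5.417/EI, so M_E = 75.7/5.417 = 13.97 kN·m (hogging).
Span DE, ΣM about D with M_E applied at E: R_E^{DE}·11.25 = 0 + 13.97, so R_E^{DE} = 1.242 kN and R_D = 0 − 1.242 = -1.242 kN.
Span EF, ΣM about F: R_E^{EF}·5 = 92.26 + 13.97, so R_E^{EF} = 21.25 kN and R_F = 148.8 − 21.25 = 127.6 kN.
R_E = 1.242 + 21.25 = 22.49 kN.

R_E = 22.49 kN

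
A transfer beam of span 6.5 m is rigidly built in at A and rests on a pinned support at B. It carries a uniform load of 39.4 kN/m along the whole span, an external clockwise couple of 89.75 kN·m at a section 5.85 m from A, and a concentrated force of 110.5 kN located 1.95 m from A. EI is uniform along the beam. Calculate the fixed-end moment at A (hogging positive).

Release the roller at B. Primary structure: cantilever fixed at A.
Free-end deflection of the primary structure under the applied loading (downward +):
  UDL 39.4: wL⁴/(8EI) = 8791/EI
  clockwise couple 89.75 at a = 5.85: M₀a(2L − a)/(2EI) = 1877/EI
  point load 110.5 at a = 1.95: Pa²(3L − a)/(6EI) = 1229/EI
  δ_0 = 11897/EI
Flexibility coefficient — unit upward force at B: δ_{BB} = L³/(3EI) = 91.54/EI.
The prop prevents deflection at B: R_B = δ_0/δ_{BB} = 11897/91.54 = 130 kN.
Moment equilibrium about A: M_A = Σ(load moments about A) − R_B·L = 1138 − 130×6.5 = 292.8 kN·m.

M_A = 292.8 kN·m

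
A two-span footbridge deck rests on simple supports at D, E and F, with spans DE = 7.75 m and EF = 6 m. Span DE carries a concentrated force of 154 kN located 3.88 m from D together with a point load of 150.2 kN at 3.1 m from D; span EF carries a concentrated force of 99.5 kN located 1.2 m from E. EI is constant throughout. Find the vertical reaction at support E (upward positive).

R_E = 297.8 kN

Release continuity at E by inserting a hinge; the redundant is the internal moment M_E. The primary structure is two simply-supported spans DE and EF.
Rotations at E on the released spans (each span's end-slope, ×1/EI):
  span DE: point load 154 at a = 3.88: Pab(L + a)/(6LEI) = 578.3/EI
  span DE: point load 150.2 at a = 3.1: Pab(L + a)/(6LEI) = 505.2/EI
  span EF: point load 99.5 at a = 1.2: Pab(L + b)/(6LEI) = 171.9/EI
  relative rotation θ_0 = (1084 + 171.9)/EI = 1255/EI
A unit hogging moment at E produces rotation L₁/(3EI) + L₂/(3EI) = 4.583/EI.
Slope continuity at E: θ_0 = M_E·4.583/EI, so M_E = 1255/4.583 = 273.9 kN·m (hogging).
Span DE, ΣM about D with M_E applied at E: R_E^{DE}·7.75 = 1063 + 273.9, so R_E^{DE} = 172.5 kN and R_D = 304.2 − 172.5 = 131.7 kN.
Span EF, ΣM about F: R_E^{EF}·6 = 477.6 + 273.9, so R_E^{EF} = 125.3 kN and R_F = 99.5 − 125.3 = -25.75 kN.
R_E = 172.5 + 125.3 = 297.8 kN.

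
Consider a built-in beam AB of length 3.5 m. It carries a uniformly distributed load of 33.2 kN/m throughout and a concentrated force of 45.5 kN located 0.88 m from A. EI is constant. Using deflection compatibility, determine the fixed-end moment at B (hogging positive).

Release both end moments; the primary structure is a simply-supported span AB with redundants M_A and M_B.
Simple-span end rotations at A and B under the given loads:
  at A: UDL 33.2: wL³/(24EI) = 59.31/EI
  at B: UDL 33.2: wL³/(24EI) = 59.31/EI
  at A: point load 45.5 at a = 0.88: Pab(L + b)/(6LEI) = 30.57/EI
  at B: point load 45.5 at a = 0.88: Pab(L + a)/(6LEI) = 21.88/EI
  θ_A0 = 89.88/EI,  θ_B0 = 81.19/EI
Flexibility coefficients: a unit moment at one end gives L/(3EI) there and L/(6EI) at the far end, so f₁₁ = f₂₂ = 1.167/EI and f₁₂ = f₂₁ = 0.5833/EI.
Compatibility — zero rotation at each built-in end:
  1.167 M_A + 0.5833 M_B = 89.88
  0.5833 M_A + 1.167 M_B = 81.19
Solving the pair gives M_A = 56.33 kN·m and M_B = 41.43 kN·m (hogging).

M_B = 41.43 kN·m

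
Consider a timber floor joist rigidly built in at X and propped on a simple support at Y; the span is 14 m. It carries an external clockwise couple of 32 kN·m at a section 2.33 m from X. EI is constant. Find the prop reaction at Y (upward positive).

Choose R_Y as the redundant. The primary structure is the cantilever fixed at X.
Free-end deflection of the primary structure under the applied loading (downward +):
  clockwise couple 32 at a = 2.33: M₀a(2L − a)/(2EI) = 957/EI
Tip deflection under a unit load at Y: L³/(3EI) = 914.7/EI.
Compatibility at Y: δ_0 − R_Y·δ_{YY} = 0, so R_Y = 957/914.7 = 1.046 kN.

R_Y = 1.046 kN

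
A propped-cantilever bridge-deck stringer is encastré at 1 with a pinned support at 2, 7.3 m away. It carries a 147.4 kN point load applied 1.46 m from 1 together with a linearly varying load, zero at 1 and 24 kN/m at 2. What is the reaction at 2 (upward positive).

R_2 = 56.43 kN

Remove the prop at 2; the released (primary) structure is a cantilever built in at 1.
Downward deflection at the released point 2 due to the loads:
  point load 147.4 at a = 1.46: Pa²(3L − a)/(6EI) = 1070/EI
  triangular load, peak 24 at the free end: 11w₀L⁴/(120EI) = 6248/EI
  δ_0 = 7318/EI
Tip deflection under a unit load at 2: L³/(3EI) = 129.7/EI.
Compatibility at 2: δ_0 − R_2·δ_{22} = 0, so R_2 = 7318/129.7 = 56.43 kN.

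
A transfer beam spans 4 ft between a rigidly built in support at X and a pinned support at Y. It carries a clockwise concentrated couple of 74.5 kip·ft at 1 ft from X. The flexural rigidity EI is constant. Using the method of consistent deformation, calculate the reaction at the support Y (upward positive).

Take the reaction at Y as the redundant and release it; the primary structure is a cantilever fixed at X.
Deflection at Y on the released cantilever, summing each load's contribution:
  clockwise couple 74.5 at a = 1: M₀a(2L − a)/(2EI) = 260.8/EI
Tip deflection under a unit load at Y: L³/(3EI) = 21.33/EI.
Compatibility at Y: δ_0 − R_Y·δ_{YY} = 0, so R_Y = 260.8/21.33 = 12.22 kip.

R_Y = 12.22 kip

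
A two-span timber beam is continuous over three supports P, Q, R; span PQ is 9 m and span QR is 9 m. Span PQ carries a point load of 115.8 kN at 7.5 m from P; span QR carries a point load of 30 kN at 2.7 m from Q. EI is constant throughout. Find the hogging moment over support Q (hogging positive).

Release continuity at Q by inserting a hinge; the redundant is the internal moment M_Q. The primary structure is two simply-supported spans PQ and QR.
Discontinuity in slope at Q on the released structure — sum the simple-span end rotations:
  span PQ: point load 115.8 at a = 7.5: Pab(L + a)/(6LEI) = 398.1/EI
  span QR: point load 30 at a = 2.7: Pab(L + b)/(6LEI) = 144.6/EI
  relative rotation θ_0 = (398.1 + 144.6)/EI = 542.6/EI
A unit hogging moment at Q produces rotation L₁/(3EI) + L₂/(3EI) = 6/EI.
Slope continuity at Q: θ_0 = M_Q·6/EI, so M_Q = 542.6/6 = 90.44 kN·m (hogging).

M_Q = 90.44 kN·m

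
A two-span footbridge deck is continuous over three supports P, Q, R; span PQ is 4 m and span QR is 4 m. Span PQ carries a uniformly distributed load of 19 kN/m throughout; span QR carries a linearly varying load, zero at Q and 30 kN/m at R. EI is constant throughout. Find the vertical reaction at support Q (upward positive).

R_Q = 74.5 kN

Release continuity at Q by inserting a hinge; the redundant is the internal moment M_Q. The primary structure is two simply-supported spans PQ and QR.
Rotations at Q on the released spans (each span's end-slope, ×1/EI):
  span PQ: UDL 19: wL³/(24EI) = 50.67/EI
  span QR: triangular load, peak 30: 7w₀L³/(360EI) = 37.33/EI
  relative rotation θ_0 = (50.67 + 37.33)/EI = 88/EI
A unit hogging moment at Q produces rotation L₁/(3EI) + L₂/(3EI) = 2.667/EI.
Compatibility: M_Q·(L₁+L₂)/(3EI) = θ_0, giving M_Q = 33 kN·m (hogging).
Span PQ, ΣM about P with M_Q applied at Q: R_Q^{PQ}·4 = 152 + 33, so R_Q^{PQ} = 46.25 kN and R_P = 76 − 46.25 = 29.75 kN.
Span QR, ΣM about R: R_Q^{QR}·4 = 80 + 33, so R_Q^{QR} = 28.25 kN and R_R = 60 − 28.25 = 31.75 kN.
R_Q = 46.25 + 28.25 = 74.5 kN.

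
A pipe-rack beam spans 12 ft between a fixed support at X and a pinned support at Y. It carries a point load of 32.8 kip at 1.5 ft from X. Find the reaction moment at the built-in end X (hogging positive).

Remove the prop at Y; the released (primary) structure is a cantilever built in at X.
Downward deflection at the released point Y due to the loads:
  point load 32.8 at a = 1.5: Pa²(3L − a)/(6EI) = 424.4/EI
Flexibility coefficient — unit upward force at Y: δ_{YY} = L³/(3EI) = 576/EI.
The prop prevents deflection at Y: R_Y = δ_0/δ_{YY} = 424.4/576 = 0.7367 kip.
Moment equilibrium about X: M_X = Σ(load moments about X) − R_Y·L = 49.2 − 0.7367×12 = 40.36 kip·ft.

M_X = 40.36 kip·ft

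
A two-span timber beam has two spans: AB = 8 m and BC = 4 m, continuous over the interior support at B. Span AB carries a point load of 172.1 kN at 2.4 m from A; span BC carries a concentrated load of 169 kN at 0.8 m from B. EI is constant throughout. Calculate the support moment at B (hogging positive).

M_B = 157.7 kN·m

Insert a hinge at B; M_B is the redundant, and each span becomes simply supported.
End slopes at the hinge B, treating each span as simply supported:
  span AB: point load 172.1 at a = 2.4: Pab(L + a)/(6LEI) = 501.2/EI
  span BC: point load 169 at a = 0.8: Pab(L + b)/(6LEI) = 129.8/EI
  relative rotation θ_0 = (501.2 + 129.8)/EI = 630.9/EI
A unit hogging moment at B produces rotation L₁/(3EI) + L₂/(3EI) = 4/EI.
Slope continuity at B: θ_0 = M_B·4/EI, so M_B = 630.9/4 = 157.7 kN·m (hogging).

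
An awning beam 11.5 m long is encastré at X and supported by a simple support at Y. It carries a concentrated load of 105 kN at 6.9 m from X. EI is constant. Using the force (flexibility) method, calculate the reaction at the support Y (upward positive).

R_Y = 45.36 kN

Remove the prop at Y; the released (primary) structure is a cantilever built in at X.
Primary-structure tip deflection at Y by superposition:
  point load 105 at a = 6.9: Pa²(3L − a)/(6EI) = 22996/EI
Tip deflection under a unit load at Y: L³/(3EI) = 507/EI.
Compatibility at Y: δ_0 − R_Y·δ_{YY} = 0, so R_Y = 22996/507 = 45.36 kN.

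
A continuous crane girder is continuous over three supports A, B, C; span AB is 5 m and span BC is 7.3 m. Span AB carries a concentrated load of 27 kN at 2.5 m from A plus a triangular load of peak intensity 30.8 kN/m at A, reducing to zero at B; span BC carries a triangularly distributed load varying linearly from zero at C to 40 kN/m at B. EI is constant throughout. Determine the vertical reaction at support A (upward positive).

Insert a hinge at B; M_B is the redundant, and each span becomes simply supported.
Discontinuity in slope at B on the released structure — sum the simple-span end rotations:
  span AB: point load 27 at a = 2.5: Pab(L + a)/(6LEI) = 42.19/EI
  span AB: triangular load, peak 30.8: 7w₀L³/(360EI) = 74.86/EI
  span BC: triangular load, peak 40: w₀L³/(45EI) = 345.8/EI
  relative rotation θ_0 = (117 + 345.8)/EI = 462.8/EI
A unit hogging moment at B produces rotation L₁/(3EI) + L₂/(3EI) = 4.1/EI.
Slope continuity at B: θ_0 = M_B·4.1/EI, so M_B = 462.8/4.1 = 112.9 kN·m (hogging).
Span AB, ΣM about A with M_B applied at B: R_B^{AB}·5 = 195.8 + 112.9, so R_B^{AB} = 61.74 kN and R_A = 104 − 61.74 = 42.26 kN.

R_A = 42.26 kN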